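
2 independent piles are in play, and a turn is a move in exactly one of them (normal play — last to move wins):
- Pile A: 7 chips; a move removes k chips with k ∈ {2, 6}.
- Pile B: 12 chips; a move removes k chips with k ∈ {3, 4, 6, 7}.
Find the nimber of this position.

Build the Grundy sequence for pile A with g(k) = mex{g(k−s) : s ∈ {2, 6}, s ≤ k}:
g(0) = mex{} = 0
g(1) = mex{} = 0
g(2) = mex{0} = 1
g(3) = mex{0} = 1
g(4) = mex{1} = 0
g(5) = mex{1} = 0
g(6) = mex{0} = 1
g(7) = mex{0} = 1
So g(7) = 1.
Build the Grundy sequence for pile B with g(k) = mex{g(k−s) : s ∈ {3, 4, 6, 7}, s ≤ k}:
g(0) = mex{} = 0
g(1) = mex{} = 0
g(2) = mex{} = 0
g(3) = mex{0} = 1
g(4) = mex{0} = 1
g(5) = mex{0} = 1
g(6) = mex{0,1} = 2
g(7) = mex{0,1} = 2
g(8) = mex{0,1} = 2
g(9) = mex{0,1,2} = 3
g(10) = mex{1,2} = 0
g(11) = mex{1,2} = 0
g(12) = mex{1,2,3} = 0
So g(12) = 0.
By the Sprague-Grundy theorem, the Grundy value of a sum of independent games is the XOR of the component values.
Combined value = 1 XOR 0 = 1.

1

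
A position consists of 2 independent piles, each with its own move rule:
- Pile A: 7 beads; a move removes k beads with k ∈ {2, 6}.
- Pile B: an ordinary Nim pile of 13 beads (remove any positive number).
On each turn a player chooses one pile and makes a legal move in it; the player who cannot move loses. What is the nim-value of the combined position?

12

For pile A, compute g(0), g(1), … with moves {2, 6}:
k:     0  1  2  3  4  5  6  7
g(k):  0  0  1  1  0  0  1  1
So g(7) = 1.
Pile B is a plain Nim pile of size 13, so its Grundy value is 13.
The value of a disjunctive sum is the nim-sum of the parts.
Combined value = 1 XOR 13 = 12.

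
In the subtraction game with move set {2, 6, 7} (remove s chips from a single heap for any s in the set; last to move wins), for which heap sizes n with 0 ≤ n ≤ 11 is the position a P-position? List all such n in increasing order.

Grundy values for subtraction set {2, 6, 7}:
k:     0  1  2  3  4  5  6  7  8  9 10 11
g(k):  0  0  1  1  0  0  1  1  2  0  3  1
The P-positions (g = 0) in 0..11 are 0, 1, 4, 5, 9.

0, 1, 4, 5, 9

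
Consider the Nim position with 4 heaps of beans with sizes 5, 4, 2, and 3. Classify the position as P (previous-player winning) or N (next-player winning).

Nim-sum: 5 ⊕ 4 ⊕ 2 ⊕ 3 = 0.
The nim-sum is 0, so this is a P-position: the player to move is in a losing position under optimal play.

P-position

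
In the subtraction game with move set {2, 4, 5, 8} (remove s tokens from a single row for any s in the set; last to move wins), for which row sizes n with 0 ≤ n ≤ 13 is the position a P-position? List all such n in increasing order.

0, 1, 7, 10, 13

Grundy values for subtraction set {2, 4, 5, 8}:
g(0) = mex{} = 0
g(1) = mex{} = 0
g(2) = mex{0} = 1
g(3) = mex{0} = 1
g(4) = mex{0,1} = 2
g(5) = mex{0,1} = 2
g(6) = mex{0,1,2} = 3
g(7) = mex{1,2} = 0
g(8) = mex{0,1,2,3} = 4
g(9) = mex{0,2} = 1
g(10) = mex{1,2,3,4} = 0
g(11) = mex{0,1,3} = 2
g(12) = mex{0,2,4} = 1
g(13) = mex{1,2,4} = 0
The P-positions (g = 0) in 0..13 are 0, 1, 7, 10, 13.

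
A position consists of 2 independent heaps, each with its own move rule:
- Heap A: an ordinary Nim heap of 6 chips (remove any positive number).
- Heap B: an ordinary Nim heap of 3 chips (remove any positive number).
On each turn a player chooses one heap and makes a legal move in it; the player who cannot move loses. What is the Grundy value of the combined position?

5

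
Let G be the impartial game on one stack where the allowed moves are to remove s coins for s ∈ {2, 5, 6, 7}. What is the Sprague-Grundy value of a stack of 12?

Compute g(0), g(1), … for moves {2, 5, 6, 7}:
g(0) = mex{} = 0
g(1) = mex{} = 0
g(2) = mex{0} = 1
g(3) = mex{0} = 1
g(4) = mex{1} = 0
g(5) = mex{0,1} = 2
g(6) = mex{0} = 1
g(7) = mex{0,1,2} = 3
g(8) = mex{0,1} = 2
g(9) = mex{0,1,3} = 2
g(10) = mex{0,1,2} = 3
g(11) = mex{0,1,2} = 3
g(12) = mex{1,2,3} = 0
So g(12) = 0.

0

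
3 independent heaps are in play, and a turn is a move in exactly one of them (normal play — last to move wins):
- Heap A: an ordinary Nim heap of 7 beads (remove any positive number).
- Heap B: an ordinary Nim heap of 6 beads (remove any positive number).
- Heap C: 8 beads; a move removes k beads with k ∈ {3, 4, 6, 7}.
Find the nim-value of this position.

3

Heap A is a plain Nim heap of size 7, so its Grundy value is 7.
Heap B is a plain Nim heap of size 6, so its Grundy value is 6.
Grundy values for heap C (subtraction set {3, 4, 6, 7}):
g(0) = mex{} = 0
g(1) = mex{} = 0
g(2) = mex{} = 0
g(3) = mex{0} = 1
g(4) = mex{0} = 1
g(5) = mex{0} = 1
g(6) = mex{0,1} = 2
g(7) = mex{0,1} = 2
g(8) = mex{0,1} = 2
So g(8) = 2.
The value of a disjunctive sum is the nim-sum of the parts.
Combined value = 7 XOR 6 XOR 2 = 3.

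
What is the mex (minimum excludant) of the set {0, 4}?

1

0 is in the set but 1 is not, so the mex is 1.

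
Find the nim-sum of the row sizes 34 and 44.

14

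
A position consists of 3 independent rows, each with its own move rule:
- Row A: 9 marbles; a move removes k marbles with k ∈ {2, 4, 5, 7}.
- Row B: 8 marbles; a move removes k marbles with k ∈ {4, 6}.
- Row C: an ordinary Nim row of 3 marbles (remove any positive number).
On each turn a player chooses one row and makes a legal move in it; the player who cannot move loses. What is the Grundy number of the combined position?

Build the Grundy sequence for row A with g(k) = mex{g(k−s) : s ∈ {2, 4, 5, 7}, s ≤ k}:
k:     0  1  2  3  4  5  6  7  8  9
g(k):  0  0  1  1  2  2  3  3  4  0
So g(9) = 0.
For row B, compute g(0), g(1), … with moves {4, 6}:
g(0) = mex{} = 0
g(1) = mex{} = 0
g(2) = mex{} = 0
g(3) = mex{} = 0
g(4) = mex{0} = 1
g(5) = mex{0} = 1
g(6) = mex{0} = 1
g(7) = mex{0} = 1
g(8) = mex{0,1} = 2
So g(8) = 2.
Row C is a plain Nim row of size 3, so its Grundy value is 3.
The value of a disjunctive sum is the nim-sum of the parts.
Combined value = 0 ⊕ 2 ⊕ 3 = 1.

1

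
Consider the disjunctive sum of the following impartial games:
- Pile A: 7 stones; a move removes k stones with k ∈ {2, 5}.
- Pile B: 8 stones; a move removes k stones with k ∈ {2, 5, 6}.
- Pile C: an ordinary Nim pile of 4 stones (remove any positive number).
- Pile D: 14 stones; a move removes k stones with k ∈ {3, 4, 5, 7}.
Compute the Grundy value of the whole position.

5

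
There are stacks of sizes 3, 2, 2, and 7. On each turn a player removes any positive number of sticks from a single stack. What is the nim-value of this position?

4

In binary:
  011  (3)
  010  (2)
  010  (2)
  111  (7)
  ---
  100  (4)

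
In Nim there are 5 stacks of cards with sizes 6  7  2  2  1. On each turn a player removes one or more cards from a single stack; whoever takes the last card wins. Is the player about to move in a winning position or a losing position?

Compute the nim-sum pairwise:
6 ⊕ 7 = 1
1 ⊕ 2 = 3
3 ⊕ 2 = 1
1 ⊕ 1 = 0
The nim-sum is 0, so this is a P-position: the player to move is in a losing position under optimal play.

Losing position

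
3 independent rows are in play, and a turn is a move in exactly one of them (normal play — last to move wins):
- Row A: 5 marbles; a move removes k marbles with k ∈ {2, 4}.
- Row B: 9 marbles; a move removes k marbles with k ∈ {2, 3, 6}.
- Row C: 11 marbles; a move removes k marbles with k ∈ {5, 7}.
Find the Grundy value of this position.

0

Build the Grundy sequence for row A with g(k) = mex{g(k−s) : s ∈ {2, 4}, s ≤ k}:
g(0) = mex{} = 0
g(1) = mex{} = 0
g(2) = mex{0} = 1
g(3) = mex{0} = 1
g(4) = mex{0,1} = 2
g(5) = mex{0,1} = 2
So g(5) = 2.
For row B, compute g(0), g(1), … with moves {2, 3, 6}:
k:     0  1  2  3  4  5  6  7  8  9
g(k):  0  0  1  1  2  0  3  1  2  0
So g(9) = 0.
For row C, compute g(0), g(1), … with moves {5, 7}:
g(0) = mex{} = 0
g(1) = mex{} = 0
g(2) = mex{} = 0
g(3) = mex{} = 0
g(4) = mex{} = 0
g(5) = mex{0} = 1
g(6) = mex{0} = 1
g(7) = mex{0} = 1
g(8) = mex{0} = 1
g(9) = mex{0} = 1
g(10) = mex{0,1} = 2
g(11) = mex{0,1} = 2
So g(11) = 2.
The value of a disjunctive sum is the nim-sum of the parts.
Combined value = 2 XOR 0 XOR 2 = 0.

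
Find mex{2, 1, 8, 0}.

3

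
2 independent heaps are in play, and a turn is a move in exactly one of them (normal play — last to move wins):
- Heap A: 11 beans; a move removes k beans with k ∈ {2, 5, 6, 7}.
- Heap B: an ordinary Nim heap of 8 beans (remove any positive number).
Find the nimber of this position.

Build the Grundy sequence for heap A with g(k) = mex{g(k−s) : s ∈ {2, 5, 6, 7}, s ≤ k}:
g(0) = mex{} = 0
g(1) = mex{} = 0
g(2) = mex{0} = 1
g(3) = mex{0} = 1
g(4) = mex{1} = 0
g(5) = mex{0,1} = 2
g(6) = mex{0} = 1
g(7) = mex{0,1,2} = 3
g(8) = mex{0,1} = 2
g(9) = mex{0,1,3} = 2
g(10) = mex{0,1,2} = 3
g(11) = mex{0,1,2} = 3
So g(11) = 3.
Heap B is a plain Nim heap of size 8, so its Grundy value is 8.
The value of a disjunctive sum is the nim-sum of the parts.
Combined value = 3 XOR 8 = 11.

11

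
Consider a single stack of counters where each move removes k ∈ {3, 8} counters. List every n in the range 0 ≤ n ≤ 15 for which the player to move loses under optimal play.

0, 1, 2, 6, 7, 11, 12, 13

Compute g(0), g(1), … for moves {3, 8}:
k:     0  1  2  3  4  5  6  7  8  9 10 11 12 13 14 15
g(k):  0  0  0  1  1  1  0  0  2  1  1  0  0  0  1  1
The P-positions (g = 0) in 0..15 are 0, 1, 2, 6, 7, 11, 12, 13.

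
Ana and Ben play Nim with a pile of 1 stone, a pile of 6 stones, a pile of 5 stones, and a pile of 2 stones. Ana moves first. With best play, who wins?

Ben wins

Write each in binary and XOR column by column:
  001  (1)
  110  (6)
  101  (5)
  010  (2)
  ---
  000  (0)
The nim-sum is 0, so this is a P-position: the player to move is in a losing position under optimal play; Ana is about to move from it and so loses — Ben wins.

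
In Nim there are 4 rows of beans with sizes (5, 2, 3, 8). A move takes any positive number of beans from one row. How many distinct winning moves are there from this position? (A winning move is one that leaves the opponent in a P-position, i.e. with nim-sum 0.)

Compute the nim-sum pairwise:
5 ^ 2 = 7
7 ^ 3 = 4
4 ^ 8 = 12
The overall nim-sum is X = 12. A row of size p has a winning move iff p XOR X < p (reduce it to p XOR X).
  5: 5 XOR 12 = 9 ≥ 5 — no move.
  2: 2 XOR 12 = 14 ≥ 2 — no move.
  3: 3 XOR 12 = 15 ≥ 3 — no move.
  8: 8 XOR 12 = 4 < 8 — winning move (to 4).
That gives 1 winning move.

1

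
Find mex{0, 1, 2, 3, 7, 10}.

The values 0, 1, 2, 3 are all present; 4 is the first non-negative integer missing from the set.

4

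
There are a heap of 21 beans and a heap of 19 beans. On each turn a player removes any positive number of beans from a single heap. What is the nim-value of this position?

Bitwise XOR of the heap sizes:
  10101  (21)
  10011  (19)
  -----
  00110  (6)

6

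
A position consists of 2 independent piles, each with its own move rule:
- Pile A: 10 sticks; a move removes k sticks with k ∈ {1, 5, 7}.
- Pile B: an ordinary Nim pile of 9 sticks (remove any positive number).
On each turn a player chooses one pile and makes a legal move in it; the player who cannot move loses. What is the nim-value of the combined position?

Grundy values for pile A (subtraction set {1, 5, 7}):
k:     0  1  2  3  4  5  6  7  8  9 10
g(k):  0  1  0  1  0  1  0  1  0  1  0
So g(10) = 0.
Pile B is a plain Nim pile of size 9, so its Grundy value is 9.
By the Sprague-Grundy theorem, the Grundy value of a sum of independent games is the XOR of the component values.
Combined value = 0 ⊕ 9 = 9.

9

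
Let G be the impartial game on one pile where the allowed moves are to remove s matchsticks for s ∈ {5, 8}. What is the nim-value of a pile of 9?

Build the Grundy sequence with g(k) = mex{g(k−s) : s ∈ {5, 8}, s ≤ k}:
k:     0  1  2  3  4  5  6  7  8  9
g(k):  0  0  0  0  0  1  1  1  1  1
So g(9) = 1.

1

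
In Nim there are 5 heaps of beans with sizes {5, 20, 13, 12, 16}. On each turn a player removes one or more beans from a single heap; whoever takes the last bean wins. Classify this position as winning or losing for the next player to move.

Nim-sum: 5 ⊕ 20 ⊕ 13 ⊕ 12 ⊕ 16 = 0.
The nim-sum is 0, so this is a P-position: the player to move is in a losing position under optimal play.

Losing position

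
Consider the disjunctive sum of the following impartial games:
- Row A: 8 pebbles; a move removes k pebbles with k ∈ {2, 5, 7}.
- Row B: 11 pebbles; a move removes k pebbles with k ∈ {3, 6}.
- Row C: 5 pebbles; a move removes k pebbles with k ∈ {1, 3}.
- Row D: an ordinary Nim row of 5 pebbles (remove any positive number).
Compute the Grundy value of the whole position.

6

Build the Grundy sequence for row A with g(k) = mex{g(k−s) : s ∈ {2, 5, 7}, s ≤ k}:
k:     0  1  2  3  4  5  6  7  8
g(k):  0  0  1  1  0  2  1  3  2
So g(8) = 2.
For row B, compute g(0), g(1), … with moves {3, 6}:
k:     0  1  2  3  4  5  6  7  8  9 10 11
g(k):  0  0  0  1  1  1  2  2  2  0  0  0
So g(11) = 0.
For row C, compute g(0), g(1), … with moves {1, 3}:
k:     0  1  2  3  4  5
g(k):  0  1  0  1  0  1
So g(5) = 1.
Row D is a plain Nim row of size 5, so its Grundy value is 5.
By the Sprague-Grundy theorem, the Grundy value of a sum of independent games is the XOR of the component values.
Combined value = 2 ⊕ 0 ⊕ 1 ⊕ 5 = 6.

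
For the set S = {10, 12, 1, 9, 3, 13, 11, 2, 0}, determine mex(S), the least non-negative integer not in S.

The values 0, 1, 2, 3 are all present; 4 is the first non-negative integer missing from the set.

4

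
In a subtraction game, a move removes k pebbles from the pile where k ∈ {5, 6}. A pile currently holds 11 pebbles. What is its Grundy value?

Grundy values for subtraction set {5, 6}:
g(0) = mex{} = 0
g(1) = mex{} = 0
g(2) = mex{} = 0
g(3) = mex{} = 0
g(4) = mex{} = 0
g(5) = mex{0} = 1
g(6) = mex{0} = 1
g(7) = mex{0} = 1
g(8) = mex{0} = 1
g(9) = mex{0} = 1
g(10) = mex{0,1} = 2
g(11) = mex{1} = 0
So g(11) = 0.

0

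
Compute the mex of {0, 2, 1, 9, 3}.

4

The values 0, 1, 2, 3 are all present; 4 is the first non-negative integer missing from the set.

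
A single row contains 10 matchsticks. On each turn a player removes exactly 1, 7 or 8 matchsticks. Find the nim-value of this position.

2

Compute g(0), g(1), … for moves {1, 7, 8}:
k:     0  1  2  3  4  5  6  7  8  9 10
g(k):  0  1  0  1  0  1  0  1  2  3  2
So g(10) = 2.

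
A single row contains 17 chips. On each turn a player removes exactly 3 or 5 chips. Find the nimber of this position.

Compute g(0), g(1), … for moves {3, 5}:
k:     0  1  2  3  4  5  6  7  8  9 10 11 12 13 14 15 16 17
g(k):  0  0  0  1  1  1  2  2  0  0  0  1  1  1  2  2  0  0
So g(17) = 0.

0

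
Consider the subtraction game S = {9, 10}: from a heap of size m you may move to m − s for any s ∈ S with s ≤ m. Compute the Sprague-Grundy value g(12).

Grundy values for subtraction set {9, 10}:
k:     0  1  2  3  4  5  6  7  8  9 10 11 12
g(k):  0  0  0  0  0  0  0  0  0  1  1  1  1
So g(12) = 1.

1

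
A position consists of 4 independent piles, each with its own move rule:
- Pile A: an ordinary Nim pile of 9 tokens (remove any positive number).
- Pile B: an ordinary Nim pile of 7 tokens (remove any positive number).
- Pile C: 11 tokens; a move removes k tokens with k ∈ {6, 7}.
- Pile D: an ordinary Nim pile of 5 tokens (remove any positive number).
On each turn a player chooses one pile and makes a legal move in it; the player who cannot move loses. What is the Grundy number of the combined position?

Pile A is a plain Nim pile of size 9, so its Grundy value is 9.
Pile B is a plain Nim pile of size 7, so its Grundy value is 7.
Build the Grundy sequence for pile C with g(k) = mex{g(k−s) : s ∈ {6, 7}, s ≤ k}:
k:     0  1  2  3  4  5  6  7  8  9 10 11
g(k):  0  0  0  0  0  0  1  1  1  1  1  1
So g(11) = 1.
Pile D is a plain Nim pile of size 5, so its Grundy value is 5.
The value of a disjunctive sum is the nim-sum of the parts.
Combined value = 9 XOR 7 XOR 1 XOR 5 = 10.

10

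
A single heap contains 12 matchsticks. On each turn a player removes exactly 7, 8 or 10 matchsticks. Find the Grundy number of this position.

Compute g(0), g(1), … for moves {7, 8, 10}:
g(0) = mex{} = 0
g(1) = mex{} = 0
g(2) = mex{} = 0
g(3) = mex{} = 0
g(4) = mex{} = 0
g(5) = mex{} = 0
g(6) = mex{} = 0
g(7) = mex{0} = 1
g(8) = mex{0} = 1
g(9) = mex{0} = 1
g(10) = mex{0} = 1
g(11) = mex{0} = 1
g(12) = mex{0} = 1
So g(12) = 1.

1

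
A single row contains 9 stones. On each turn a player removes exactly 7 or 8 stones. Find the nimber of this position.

1

Grundy values for subtraction set {7, 8}:
g(0) = mex{} = 0
g(1) = mex{} = 0
g(2) = mex{} = 0
g(3) = mex{} = 0
g(4) = mex{} = 0
g(5) = mex{} = 0
g(6) = mex{} = 0
g(7) = mex{0} = 1
g(8) = mex{0} = 1
g(9) = mex{0} = 1
So g(9) = 1.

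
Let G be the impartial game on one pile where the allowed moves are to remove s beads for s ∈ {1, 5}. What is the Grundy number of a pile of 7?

1

Grundy values for subtraction set {1, 5}:
g(0) = mex{} = 0
g(1) = mex{0} = 1
g(2) = mex{1} = 0
g(3) = mex{0} = 1
g(4) = mex{1} = 0
g(5) = mex{0} = 1
g(6) = mex{1} = 0
g(7) = mex{0} = 1
So g(7) = 1.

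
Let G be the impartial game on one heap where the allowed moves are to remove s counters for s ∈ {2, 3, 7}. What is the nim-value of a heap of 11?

Grundy values for subtraction set {2, 3, 7}:
g(0) = mex{} = 0
g(1) = mex{} = 0
g(2) = mex{0} = 1
g(3) = mex{0} = 1
g(4) = mex{0,1} = 2
g(5) = mex{1} = 0
g(6) = mex{1,2} = 0
g(7) = mex{0,2} = 1
g(8) = mex{0} = 1
g(9) = mex{0,1} = 2
g(10) = mex{1} = 0
g(11) = mex{1,2} = 0
So g(11) = 0.

0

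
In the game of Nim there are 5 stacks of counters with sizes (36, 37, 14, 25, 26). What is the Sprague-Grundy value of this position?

12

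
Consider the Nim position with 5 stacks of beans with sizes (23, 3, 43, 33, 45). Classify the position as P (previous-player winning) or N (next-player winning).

Bitwise XOR of the heap sizes:
  010111  (23)
  000011  (3)
  101011  (43)
  100001  (33)
  101101  (45)
  ------
  110011  (51)
The nim-sum is 51 ≠ 0, so this is an N-position: the player to move can win.

N-position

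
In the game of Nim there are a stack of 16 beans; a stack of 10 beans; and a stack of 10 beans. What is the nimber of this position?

16

Compute the nim-sum pairwise:
16 ⊕ 10 = 26
26 ⊕ 10 = 16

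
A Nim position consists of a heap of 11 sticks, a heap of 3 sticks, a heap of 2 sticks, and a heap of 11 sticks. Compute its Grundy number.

Compute the nim-sum pairwise:
11 ^ 3 = 8
8 ^ 2 = 10
10 ^ 11 = 1

1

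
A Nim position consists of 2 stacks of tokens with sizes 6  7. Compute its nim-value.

1

Compute the nim-sum pairwise:
6 XOR 7 = 1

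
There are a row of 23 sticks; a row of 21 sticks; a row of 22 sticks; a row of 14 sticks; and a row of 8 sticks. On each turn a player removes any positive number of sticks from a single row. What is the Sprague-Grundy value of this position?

Compute the nim-sum pairwise:
23 XOR 21 = 2
2 XOR 22 = 20
20 XOR 14 = 26
26 XOR 8 = 18

18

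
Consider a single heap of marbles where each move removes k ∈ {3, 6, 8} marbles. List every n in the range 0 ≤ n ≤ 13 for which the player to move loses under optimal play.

0, 1, 2, 11, 12, 13

Grundy values for subtraction set {3, 6, 8}:
g(0) = mex{} = 0
g(1) = mex{} = 0
g(2) = mex{} = 0
g(3) = mex{0} = 1
g(4) = mex{0} = 1
g(5) = mex{0} = 1
g(6) = mex{0,1} = 2
g(7) = mex{0,1} = 2
g(8) = mex{0,1} = 2
g(9) = mex{0,1,2} = 3
g(10) = mex{0,1,2} = 3
g(11) = mex{1,2} = 0
g(12) = mex{1,2,3} = 0
g(13) = mex{1,2,3} = 0
The P-positions (g = 0) in 0..13 are 0, 1, 2, 11, 12, 13.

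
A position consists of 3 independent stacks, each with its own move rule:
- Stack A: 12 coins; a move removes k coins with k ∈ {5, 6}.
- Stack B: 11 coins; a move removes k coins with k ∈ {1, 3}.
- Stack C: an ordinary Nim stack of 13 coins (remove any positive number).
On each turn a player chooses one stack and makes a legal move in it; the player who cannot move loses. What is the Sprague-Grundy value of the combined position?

Build the Grundy sequence for stack A with g(k) = mex{g(k−s) : s ∈ {5, 6}, s ≤ k}:
k:     0  1  2  3  4  5  6  7  8  9 10 11 12
g(k):  0  0  0  0  0  1  1  1  1  1  2  0  0
So g(12) = 0.
For stack B, compute g(0), g(1), … with moves {1, 3}:
g(0) = mex{} = 0
g(1) = mex{0} = 1
g(2) = mex{1} = 0
g(3) = mex{0} = 1
g(4) = mex{1} = 0
g(5) = mex{0} = 1
g(6) = mex{1} = 0
g(7) = mex{0} = 1
g(8) = mex{1} = 0
g(9) = mex{0} = 1
g(10) = mex{1} = 0
g(11) = mex{0} = 1
So g(11) = 1.
Stack C is a plain Nim stack of size 13, so its Grundy value is 13.
By the Sprague-Grundy theorem, the Grundy value of a sum of independent games is the XOR of the component values.
Combined value = 0 ⊕ 1 ⊕ 13 = 12.

12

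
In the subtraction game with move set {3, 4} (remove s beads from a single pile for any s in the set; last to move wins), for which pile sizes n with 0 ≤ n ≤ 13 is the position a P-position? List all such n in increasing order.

Build the Grundy sequence with g(k) = mex{g(k−s) : s ∈ {3, 4}, s ≤ k}:
k:     0  1  2  3  4  5  6  7  8  9 10 11 12 13
g(k):  0  0  0  1  1  1  2  0  0  0  1  1  1  2
The P-positions (g = 0) in 0..13 are 0, 1, 2, 7, 8, 9.

0, 1, 2, 7, 8, 9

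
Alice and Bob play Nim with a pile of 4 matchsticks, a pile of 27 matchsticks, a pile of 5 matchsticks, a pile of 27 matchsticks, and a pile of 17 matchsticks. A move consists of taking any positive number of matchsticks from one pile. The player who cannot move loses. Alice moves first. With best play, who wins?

Alice wins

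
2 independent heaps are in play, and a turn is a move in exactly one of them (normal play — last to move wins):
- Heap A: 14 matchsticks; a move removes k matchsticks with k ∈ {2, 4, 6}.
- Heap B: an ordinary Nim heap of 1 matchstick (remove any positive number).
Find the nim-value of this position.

Grundy values for heap A (subtraction set {2, 4, 6}):
g(0) = mex{} = 0
g(1) = mex{} = 0
g(2) = mex{0} = 1
g(3) = mex{0} = 1
g(4) = mex{0,1} = 2
g(5) = mex{0,1} = 2
g(6) = mex{0,1,2} = 3
g(7) = mex{0,1,2} = 3
g(8) = mex{1,2,3} = 0
g(9) = mex{1,2,3} = 0
g(10) = mex{0,2,3} = 1
g(11) = mex{0,2,3} = 1
g(12) = mex{0,1,3} = 2
g(13) = mex{0,1,3} = 2
g(14) = mex{0,1,2} = 3
So g(14) = 3.
Heap B is a plain Nim heap of size 1, so its Grundy value is 1.
By the Sprague-Grundy theorem, the Grundy value of a sum of independent games is the XOR of the component values.
Combined value = 3 XOR 1 = 2.

2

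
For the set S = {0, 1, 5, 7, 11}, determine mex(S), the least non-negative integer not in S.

2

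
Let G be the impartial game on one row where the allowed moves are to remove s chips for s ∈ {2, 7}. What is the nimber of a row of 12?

Compute g(0), g(1), … for moves {2, 7}:
k:     0  1  2  3  4  5  6  7  8  9 10 11 12
g(k):  0  0  1  1  0  0  1  1  2  0  0  1  1
So g(12) = 1.

1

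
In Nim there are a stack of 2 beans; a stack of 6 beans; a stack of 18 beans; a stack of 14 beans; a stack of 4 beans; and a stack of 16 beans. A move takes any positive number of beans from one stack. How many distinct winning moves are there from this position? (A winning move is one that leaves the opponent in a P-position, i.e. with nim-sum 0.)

Nim-sum: 2 XOR 6 XOR 18 XOR 14 XOR 4 XOR 16 = 12.
The overall nim-sum is X = 12. A stack of size p has a winning move iff p XOR X < p (reduce it to p XOR X).
  2: 2 XOR 12 = 14 ≥ 2 — no move.
  6: 6 XOR 12 = 10 ≥ 6 — no move.
  18: 18 XOR 12 = 30 ≥ 18 — no move.
  14: 14 XOR 12 = 2 < 14 — winning move (to 2).
  4: 4 XOR 12 = 8 ≥ 4 — no move.
  16: 16 XOR 12 = 28 ≥ 16 — no move.
That gives 1 winning move.

1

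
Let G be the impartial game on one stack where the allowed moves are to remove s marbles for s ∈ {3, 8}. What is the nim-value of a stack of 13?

Compute g(0), g(1), … for moves {3, 8}:
k:     0  1  2  3  4  5  6  7  8  9 10 11 12 13
g(k):  0  0  0  1  1  1  0  0  2  1  1  0  0  0
So g(13) = 0.

0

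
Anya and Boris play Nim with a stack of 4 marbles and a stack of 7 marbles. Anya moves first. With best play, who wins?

Anya wins

Compute the nim-sum pairwise:
4 XOR 7 = 3
The nim-sum is 3 ≠ 0, so this is an N-position: the player to move can win; Anya has a winning move.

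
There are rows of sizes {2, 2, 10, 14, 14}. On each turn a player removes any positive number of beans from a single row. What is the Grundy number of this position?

Nim-sum: 2 ^ 2 ^ 10 ^ 14 ^ 14 = 10.

10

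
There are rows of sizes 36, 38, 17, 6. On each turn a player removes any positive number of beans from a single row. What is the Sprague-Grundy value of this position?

Nim-sum: 36 ⊕ 38 ⊕ 17 ⊕ 6 = 21.

21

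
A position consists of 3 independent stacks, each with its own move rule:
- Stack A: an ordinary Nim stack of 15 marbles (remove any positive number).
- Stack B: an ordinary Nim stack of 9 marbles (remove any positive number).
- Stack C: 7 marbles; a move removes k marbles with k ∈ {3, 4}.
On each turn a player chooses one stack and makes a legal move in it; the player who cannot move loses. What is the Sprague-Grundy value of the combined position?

Stack A is a plain Nim stack of size 15, so its Grundy value is 15.
Stack B is a plain Nim stack of size 9, so its Grundy value is 9.
Build the Grundy sequence for stack C with g(k) = mex{g(k−s) : s ∈ {3, 4}, s ≤ k}:
k:     0  1  2  3  4  5  6  7
g(k):  0  0  0  1  1  1  2  0
So g(7) = 0.
By the Sprague-Grundy theorem, the Grundy value of a sum of independent games is the XOR of the component values.
Combined value = 15 XOR 9 XOR 0 = 6.

6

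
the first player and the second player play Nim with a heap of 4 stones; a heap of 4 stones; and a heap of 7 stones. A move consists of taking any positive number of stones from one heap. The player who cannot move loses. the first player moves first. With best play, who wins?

the first player wins

Compute the nim-sum pairwise:
4 ⊕ 4 = 0
0 ⊕ 7 = 7
The nim-sum is 7 ≠ 0, so this is an N-position: the player to move can win; the first player has a winning move.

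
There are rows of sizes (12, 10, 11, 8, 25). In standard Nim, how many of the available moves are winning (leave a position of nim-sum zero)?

Compute the nim-sum pairwise:
12 ⊕ 10 = 6
6 ⊕ 11 = 13
13 ⊕ 8 = 5
5 ⊕ 25 = 28
The overall nim-sum is X = 28. A row of size p has a winning move iff p XOR X < p (reduce it to p XOR X).
  12: 12 XOR 28 = 16 ≥ 12 — no move.
  10: 10 XOR 28 = 22 ≥ 10 — no move.
  11: 11 XOR 28 = 23 ≥ 11 — no move.
  8: 8 XOR 28 = 20 ≥ 8 — no move.
  25: 25 XOR 28 = 5 < 25 — winning move (to 5).
That gives 1 winning move.

1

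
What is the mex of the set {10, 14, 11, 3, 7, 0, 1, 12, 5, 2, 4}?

6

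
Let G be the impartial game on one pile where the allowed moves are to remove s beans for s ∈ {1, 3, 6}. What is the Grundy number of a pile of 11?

Compute g(0), g(1), … for moves {1, 3, 6}:
k:     0  1  2  3  4  5  6  7  8  9 10 11
g(k):  0  1  0  1  0  1  2  3  2  0  1  0
So g(11) = 0.

0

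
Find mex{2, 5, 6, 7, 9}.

0

0 is not in the set, so the mex is 0.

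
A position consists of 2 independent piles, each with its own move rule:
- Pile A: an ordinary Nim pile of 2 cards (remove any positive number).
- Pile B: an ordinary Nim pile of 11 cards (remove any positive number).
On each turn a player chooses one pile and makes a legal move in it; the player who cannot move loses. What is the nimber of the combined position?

9

Pile A is a plain Nim pile of size 2, so its Grundy value is 2.
Pile B is a plain Nim pile of size 11, so its Grundy value is 11.
The value of a disjunctive sum is the nim-sum of the parts.
Combined value = 2 XOR 11 = 9.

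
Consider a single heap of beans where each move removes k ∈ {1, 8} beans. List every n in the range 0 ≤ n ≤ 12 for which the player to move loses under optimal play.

0, 2, 4, 6, 9, 11

Grundy values for subtraction set {1, 8}:
k:     0  1  2  3  4  5  6  7  8  9 10 11 12
g(k):  0  1  0  1  0  1  0  1  2  0  1  0  1
The P-positions (g = 0) in 0..12 are 0, 2, 4, 6, 9, 11.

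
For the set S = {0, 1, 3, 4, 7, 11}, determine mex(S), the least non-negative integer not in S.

2

The values 0, 1 are all present; 2 is the first non-negative integer missing from the set.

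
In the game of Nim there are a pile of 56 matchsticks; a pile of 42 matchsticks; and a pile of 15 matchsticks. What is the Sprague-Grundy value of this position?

Write each in binary and XOR column by column:
  111000  (56)
  101010  (42)
  001111  (15)
  ------
  011101  (29)

29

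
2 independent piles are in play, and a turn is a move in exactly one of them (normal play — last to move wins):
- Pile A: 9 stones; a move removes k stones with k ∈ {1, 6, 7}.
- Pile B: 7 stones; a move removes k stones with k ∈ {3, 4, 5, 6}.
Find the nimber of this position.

1

Build the Grundy sequence for pile A with g(k) = mex{g(k−s) : s ∈ {1, 6, 7}, s ≤ k}:
g(0) = mex{} = 0
g(1) = mex{0} = 1
g(2) = mex{1} = 0
g(3) = mex{0} = 1
g(4) = mex{1} = 0
g(5) = mex{0} = 1
g(6) = mex{0,1} = 2
g(7) = mex{0,1,2} = 3
g(8) = mex{0,1,3} = 2
g(9) = mex{0,1,2} = 3
So g(9) = 3.
For pile B, compute g(0), g(1), … with moves {3, 4, 5, 6}:
g(0) = mex{} = 0
g(1) = mex{} = 0
g(2) = mex{} = 0
g(3) = mex{0} = 1
g(4) = mex{0} = 1
g(5) = mex{0} = 1
g(6) = mex{0,1} = 2
g(7) = mex{0,1} = 2
So g(7) = 2.
The value of a disjunctive sum is the nim-sum of the parts.
Combined value = 3 XOR 2 = 1.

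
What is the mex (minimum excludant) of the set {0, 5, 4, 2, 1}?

The values 0, 1, 2 are all present; 3 is the first non-negative integer missing from the set.

3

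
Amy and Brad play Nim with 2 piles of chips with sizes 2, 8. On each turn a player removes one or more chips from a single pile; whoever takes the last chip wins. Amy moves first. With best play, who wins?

Nim-sum: 2 ⊕ 8 = 10.
The nim-sum is 10 ≠ 0, so this is an N-position: the player to move can win; Amy has a winning move.

Amy wins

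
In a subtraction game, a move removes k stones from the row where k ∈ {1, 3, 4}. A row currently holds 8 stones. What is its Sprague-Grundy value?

1

Compute g(0), g(1), … for moves {1, 3, 4}:
g(0) = mex{} = 0
g(1) = mex{0} = 1
g(2) = mex{1} = 0
g(3) = mex{0} = 1
g(4) = mex{0,1} = 2
g(5) = mex{0,1,2} = 3
g(6) = mex{0,1,3} = 2
g(7) = mex{1,2} = 0
g(8) = mex{0,2,3} = 1
So g(8) = 1.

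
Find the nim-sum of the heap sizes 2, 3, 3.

2

Bitwise XOR of the heap sizes:
  10  (2)
  11  (3)
  11  (3)
  --
  10  (2)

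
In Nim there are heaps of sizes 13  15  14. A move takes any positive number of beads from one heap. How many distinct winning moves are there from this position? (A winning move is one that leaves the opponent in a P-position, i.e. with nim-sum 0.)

3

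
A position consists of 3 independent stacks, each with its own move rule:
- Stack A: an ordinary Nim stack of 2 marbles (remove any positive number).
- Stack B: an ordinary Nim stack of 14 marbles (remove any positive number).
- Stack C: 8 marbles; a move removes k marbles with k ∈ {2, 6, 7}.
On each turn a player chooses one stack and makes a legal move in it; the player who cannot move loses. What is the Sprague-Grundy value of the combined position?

Stack A is a plain Nim stack of size 2, so its Grundy value is 2.
Stack B is a plain Nim stack of size 14, so its Grundy value is 14.
Build the Grundy sequence for stack C with g(k) = mex{g(k−s) : s ∈ {2, 6, 7}, s ≤ k}:
g(0) = mex{} = 0
g(1) = mex{} = 0
g(2) = mex{0} = 1
g(3) = mex{0} = 1
g(4) = mex{1} = 0
g(5) = mex{1} = 0
g(6) = mex{0} = 1
g(7) = mex{0} = 1
g(8) = mex{0,1} = 2
So g(8) = 2.
By the Sprague-Grundy theorem, the Grundy value of a sum of independent games is the XOR of the component values.
Combined value = 2 ⊕ 14 ⊕ 2 = 14.

14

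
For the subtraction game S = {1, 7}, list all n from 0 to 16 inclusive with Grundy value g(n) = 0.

0, 2, 4, 6, 8, 10, 12, 14, 16

Build the Grundy sequence with g(k) = mex{g(k−s) : s ∈ {1, 7}, s ≤ k}:
k:     0  1  2  3  4  5  6  7  8  9 10 11 12 13 14 15 16
g(k):  0  1  0  1  0  1  0  1  0  1  0  1  0  1  0  1  0
The P-positions (g = 0) in 0..16 are 0, 2, 4, 6, 8, 10, 12, 14, 16.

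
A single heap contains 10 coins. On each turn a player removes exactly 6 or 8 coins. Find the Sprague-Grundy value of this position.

1

Compute g(0), g(1), … for moves {6, 8}:
g(0) = mex{} = 0
g(1) = mex{} = 0
g(2) = mex{} = 0
g(3) = mex{} = 0
g(4) = mex{} = 0
g(5) = mex{} = 0
g(6) = mex{0} = 1
g(7) = mex{0} = 1
g(8) = mex{0} = 1
g(9) = mex{0} = 1
g(10) = mex{0} = 1
So g(10) = 1.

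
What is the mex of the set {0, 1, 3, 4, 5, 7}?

2

The values 0, 1 are all present; 2 is the first non-negative integer missing from the set.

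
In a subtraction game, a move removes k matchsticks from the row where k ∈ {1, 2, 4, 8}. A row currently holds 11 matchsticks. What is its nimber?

Grundy values for subtraction set {1, 2, 4, 8}:
k:     0  1  2  3  4  5  6  7  8  9 10 11
g(k):  0  1  2  0  1  2  0  1  2  0  1  2
So g(11) = 2.

2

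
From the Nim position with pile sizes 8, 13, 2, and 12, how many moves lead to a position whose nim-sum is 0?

3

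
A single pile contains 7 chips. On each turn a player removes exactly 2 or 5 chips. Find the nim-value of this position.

0

Compute g(0), g(1), … for moves {2, 5}:
g(0) = mex{} = 0
g(1) = mex{} = 0
g(2) = mex{0} = 1
g(3) = mex{0} = 1
g(4) = mex{1} = 0
g(5) = mex{0,1} = 2
g(6) = mex{0} = 1
g(7) = mex{1,2} = 0
So g(7) = 0.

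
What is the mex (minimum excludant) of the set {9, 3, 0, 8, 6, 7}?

1

0 is in the set but 1 is not, so the mex is 1.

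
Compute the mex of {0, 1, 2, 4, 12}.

The values 0, 1, 2 are all present; 3 is the first non-negative integer missing from the set.

3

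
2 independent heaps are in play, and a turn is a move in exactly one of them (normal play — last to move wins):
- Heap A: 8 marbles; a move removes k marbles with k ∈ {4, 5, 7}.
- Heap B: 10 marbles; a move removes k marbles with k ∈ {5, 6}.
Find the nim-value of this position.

0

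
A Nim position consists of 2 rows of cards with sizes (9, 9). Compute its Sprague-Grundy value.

0

Bitwise XOR of the heap sizes:
  1001  (9)
  1001  (9)
  ----
  0000  (0)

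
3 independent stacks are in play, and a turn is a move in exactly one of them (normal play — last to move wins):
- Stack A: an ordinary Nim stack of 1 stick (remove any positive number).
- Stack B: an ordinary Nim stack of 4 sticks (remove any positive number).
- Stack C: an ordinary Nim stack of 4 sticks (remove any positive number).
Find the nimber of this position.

Stack A is a plain Nim stack of size 1, so its Grundy value is 1.
Stack B is a plain Nim stack of size 4, so its Grundy value is 4.
Stack C is a plain Nim stack of size 4, so its Grundy value is 4.
By the Sprague-Grundy theorem, the Grundy value of a sum of independent games is the XOR of the component values.
Combined value = 1 ⊕ 4 ⊕ 4 = 1.

1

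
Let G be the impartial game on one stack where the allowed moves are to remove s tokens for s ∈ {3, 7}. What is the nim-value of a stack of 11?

Build the Grundy sequence with g(k) = mex{g(k−s) : s ∈ {3, 7}, s ≤ k}:
g(0) = mex{} = 0
g(1) = mex{} = 0
g(2) = mex{} = 0
g(3) = mex{0} = 1
g(4) = mex{0} = 1
g(5) = mex{0} = 1
g(6) = mex{1} = 0
g(7) = mex{0,1} = 2
g(8) = mex{0,1} = 2
g(9) = mex{0} = 1
g(10) = mex{1,2} = 0
g(11) = mex{1,2} = 0
So g(11) = 0.

0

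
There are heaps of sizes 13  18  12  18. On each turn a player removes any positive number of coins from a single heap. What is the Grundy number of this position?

1

Nim-sum: 13 ^ 18 ^ 12 ^ 18 = 1.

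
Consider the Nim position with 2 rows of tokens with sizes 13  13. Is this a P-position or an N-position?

P-position

Nim-sum: 13 ^ 13 = 0.
The nim-sum is 0, so this is a P-position: the player to move is in a losing position under optimal play.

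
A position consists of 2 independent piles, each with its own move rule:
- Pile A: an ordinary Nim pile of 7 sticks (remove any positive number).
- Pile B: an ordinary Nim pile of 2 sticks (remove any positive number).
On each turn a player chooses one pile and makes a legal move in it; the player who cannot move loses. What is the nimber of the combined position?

Pile A is a plain Nim pile of size 7, so its Grundy value is 7.
Pile B is a plain Nim pile of size 2, so its Grundy value is 2.
By the Sprague-Grundy theorem, the Grundy value of a sum of independent games is the XOR of the component values.
Combined value = 7 ⊕ 2 = 5.

5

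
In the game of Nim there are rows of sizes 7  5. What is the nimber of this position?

Bitwise XOR of the heap sizes:
  111  (7)
  101  (5)
  ---
  010  (2)

2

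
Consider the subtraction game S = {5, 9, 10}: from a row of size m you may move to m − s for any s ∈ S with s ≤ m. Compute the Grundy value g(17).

0

Compute g(0), g(1), … for moves {5, 9, 10}:
k:     0  1  2  3  4  5  6  7  8  9 10 11 12 13 14 15 16 17
g(k):  0  0  0  0  0  1  1  1  1  1  2  2  2  2  2  0  0  0
So g(17) = 0.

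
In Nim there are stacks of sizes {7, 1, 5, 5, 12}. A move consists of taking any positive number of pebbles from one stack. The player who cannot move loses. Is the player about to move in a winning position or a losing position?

Write each in binary and XOR column by column:
  0111  (7)
  0001  (1)
  0101  (5)
  0101  (5)
  1100  (12)
  ----
  1010  (10)
The nim-sum is 10 ≠ 0, so this is an N-position: the player to move can win.

Winning position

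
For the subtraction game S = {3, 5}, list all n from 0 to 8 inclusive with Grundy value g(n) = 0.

0, 1, 2, 8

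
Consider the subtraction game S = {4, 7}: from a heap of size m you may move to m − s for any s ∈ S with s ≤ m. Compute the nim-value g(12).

0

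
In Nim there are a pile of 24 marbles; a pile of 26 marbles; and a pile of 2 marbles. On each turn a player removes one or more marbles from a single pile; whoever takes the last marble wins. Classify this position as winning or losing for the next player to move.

Losing position

Write each in binary and XOR column by column:
  11000  (24)
  11010  (26)
  00010  (2)
  -----
  00000  (0)
The nim-sum is 0, so this is a P-position: the player to move is in a losing position under optimal play.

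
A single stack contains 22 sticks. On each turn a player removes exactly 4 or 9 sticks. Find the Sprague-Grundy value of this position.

Build the Grundy sequence with g(k) = mex{g(k−s) : s ∈ {4, 9}, s ≤ k}:
k:     0  1  2  3  4  5  6  7  8  9 10 11 12 13 14 15 16 17 18 19 20 21 22
g(k):  0  0  0  0  1  1  1  1  0  2  2  2  1  0  0  0  0  1  1  1  1  0  2
So g(22) = 2.

2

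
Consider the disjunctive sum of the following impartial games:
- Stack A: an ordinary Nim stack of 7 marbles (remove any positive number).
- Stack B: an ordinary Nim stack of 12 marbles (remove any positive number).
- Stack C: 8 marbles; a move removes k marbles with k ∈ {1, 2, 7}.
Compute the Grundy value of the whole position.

Stack A is a plain Nim stack of size 7, so its Grundy value is 7.
Stack B is a plain Nim stack of size 12, so its Grundy value is 12.
For stack C, compute g(0), g(1), … with moves {1, 2, 7}:
k:     0  1  2  3  4  5  6  7  8
g(k):  0  1  2  0  1  2  0  1  2
So g(8) = 2.
The value of a disjunctive sum is the nim-sum of the parts.
Combined value = 7 ⊕ 12 ⊕ 2 = 9.

9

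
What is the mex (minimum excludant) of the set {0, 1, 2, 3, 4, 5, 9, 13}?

6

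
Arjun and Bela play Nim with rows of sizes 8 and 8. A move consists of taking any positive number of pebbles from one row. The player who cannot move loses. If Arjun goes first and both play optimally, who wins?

Bela wins

Compute the nim-sum pairwise:
8 ^ 8 = 0
The nim-sum is 0, so this is a P-position: the player to move is in a losing position under optimal play; Arjun is about to move from it and so loses — Bela wins.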